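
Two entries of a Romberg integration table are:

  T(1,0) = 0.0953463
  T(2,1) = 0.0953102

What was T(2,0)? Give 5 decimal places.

From T(2,1) = (4·T(2,0) − T(1,0))/3, solve for T(2,0):
4·T(2,0) = 3·0.0953102 + 0.0953463 = 0.3812769
T(2,0) = 0.0953192

0.09532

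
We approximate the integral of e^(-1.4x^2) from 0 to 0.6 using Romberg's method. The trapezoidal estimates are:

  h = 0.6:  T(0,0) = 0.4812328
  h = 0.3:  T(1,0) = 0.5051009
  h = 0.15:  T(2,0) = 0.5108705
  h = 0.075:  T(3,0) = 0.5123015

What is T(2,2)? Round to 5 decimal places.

0.51278

Richardson extrapolation on the trapezoidal column (denominator 4−1=3):
T(1,1) = 0.5051009 + (0.5051009 − 0.4812328)/3 = 0.5130569
T(2,1) = 0.5108705 + (0.5108705 − 0.5051009)/3 = 0.5127937
T(2,2) = (16·0.5127937 − 0.5130569) / 15 = 0.5127762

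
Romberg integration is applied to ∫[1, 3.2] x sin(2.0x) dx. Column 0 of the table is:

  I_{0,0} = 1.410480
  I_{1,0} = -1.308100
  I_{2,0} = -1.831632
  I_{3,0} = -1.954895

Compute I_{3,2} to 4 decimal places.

-1.9953

Richardson extrapolation on the trapezoidal column (denominator 4−1=3):
I_{2,1} = -1.831632 + (-1.831632 − (-1.308100))/3 = -2.006143
I_{3,1} = -1.954895 + (-1.954895 − (-1.831632))/3 = -1.995983
I_{3,2} = -1.995983 + (-1.995983 − (-2.006143))/15 = -1.995306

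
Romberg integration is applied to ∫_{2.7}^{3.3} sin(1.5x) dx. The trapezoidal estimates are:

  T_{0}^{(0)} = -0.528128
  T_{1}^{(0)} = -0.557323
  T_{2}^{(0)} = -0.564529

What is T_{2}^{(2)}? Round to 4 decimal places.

-0.5669

Richardson extrapolation on the trapezoidal column (denominator 4−1=3):
T_{1}^{(1)} = -0.557323 + (-0.557323 − (-0.528128))/3 = -0.567055
T_{2}^{(1)} = (4·(-0.564529) − (-0.557323)) / 3 = -0.566931
T_{2}^{(2)} = (16·(-0.566931) − (-0.567055)) / 15 = -0.566923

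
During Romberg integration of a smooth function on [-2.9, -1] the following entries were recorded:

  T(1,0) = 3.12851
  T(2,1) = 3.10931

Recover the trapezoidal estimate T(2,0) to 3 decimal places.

3.114

From T(2,1) = (4·T(2,0) − T(1,0))/3, solve for T(2,0):
4·T(2,0) = 3·3.10931 + 3.12851 = 12.45644
T(2,0) = 3.11411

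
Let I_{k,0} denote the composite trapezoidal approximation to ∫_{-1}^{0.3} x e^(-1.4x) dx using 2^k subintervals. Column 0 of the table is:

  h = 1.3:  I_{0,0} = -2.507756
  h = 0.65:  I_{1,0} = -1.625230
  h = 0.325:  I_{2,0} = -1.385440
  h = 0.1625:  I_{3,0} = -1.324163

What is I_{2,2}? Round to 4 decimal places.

I_{1,1} = (4·(-1.625230) − (-2.507756)) / 3 = -1.331055
I_{2,1} = -1.385440 + (-1.385440 − (-1.625230))/3 = -1.305510
I_{2,2} = -1.305510 + (-1.305510 − (-1.331055))/15 = -1.303807
(Column j=1 coincides with Simpson's rule on the same nodes.)

-1.3038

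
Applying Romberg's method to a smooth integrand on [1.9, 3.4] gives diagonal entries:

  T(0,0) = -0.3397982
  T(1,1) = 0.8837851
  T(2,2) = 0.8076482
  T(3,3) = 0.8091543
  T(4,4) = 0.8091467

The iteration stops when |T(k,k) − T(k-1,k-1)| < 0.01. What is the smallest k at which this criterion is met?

k = 3

|T(1,1) − T(0,0)| = 1.2235833 ≥ 0.01
|T(2,2) − T(1,1)| = 0.0761369 ≥ 0.01
|T(3,3) − T(2,2)| = 0.0015061 < 0.01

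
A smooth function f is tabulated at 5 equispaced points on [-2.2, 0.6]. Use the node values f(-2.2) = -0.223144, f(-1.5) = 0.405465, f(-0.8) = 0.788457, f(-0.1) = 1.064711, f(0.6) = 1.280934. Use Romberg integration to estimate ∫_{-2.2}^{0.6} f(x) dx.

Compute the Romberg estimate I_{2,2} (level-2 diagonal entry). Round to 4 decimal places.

I_{0,0} (trapezoid, 1 panel, h=2.8000): 1.480906
I_{1,0} (trapezoid, 2 panels, h=1.4000): 1.844293
I_{2,0} (trapezoid, 4 panels, h=0.7000): 1.951270
I_{1,1} = 1.844293 + (1.844293 − 1.480906)/3 = 1.965422
I_{2,1} = 1.951270 + (1.951270 − 1.844293)/3 = 1.986929
I_{2,2} = 1.986929 + (1.986929 − 1.965422)/15 = 1.988363

1.9884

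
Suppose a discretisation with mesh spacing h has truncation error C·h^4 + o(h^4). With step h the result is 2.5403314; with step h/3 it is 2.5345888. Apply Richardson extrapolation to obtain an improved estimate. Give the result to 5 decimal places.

2.53452

The leading error scales as h^4; refining by a factor of 3 reduces it by 3^4 = 81.
Extrapolated value = (81·A(h/3) − A(h)) / (81 − 1)
= (81·2.5345888 − 2.5403314) / 80
= 202.7613614 / 80 = 2.5345170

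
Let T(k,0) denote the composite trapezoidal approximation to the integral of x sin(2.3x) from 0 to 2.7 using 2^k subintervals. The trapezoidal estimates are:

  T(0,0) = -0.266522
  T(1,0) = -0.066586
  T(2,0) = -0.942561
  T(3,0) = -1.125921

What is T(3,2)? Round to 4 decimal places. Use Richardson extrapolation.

T(2,1) = -0.942561 + (-0.942561 − (-0.066586))/3 = -1.234553
T(3,1) = -1.125921 + (-1.125921 − (-0.942561))/3 = -1.187041
T(3,2) = (16·(-1.187041) − (-1.234553)) / 15 = -1.183874

-1.1839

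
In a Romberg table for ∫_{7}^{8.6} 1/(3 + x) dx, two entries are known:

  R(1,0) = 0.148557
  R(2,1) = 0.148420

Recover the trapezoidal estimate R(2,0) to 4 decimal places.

0.1485

From R(2,1) = (4·R(2,0) − R(1,0))/3, solve for R(2,0):
4·R(2,0) = 3·0.148420 + 0.148557 = 0.593817
R(2,0) = 0.148454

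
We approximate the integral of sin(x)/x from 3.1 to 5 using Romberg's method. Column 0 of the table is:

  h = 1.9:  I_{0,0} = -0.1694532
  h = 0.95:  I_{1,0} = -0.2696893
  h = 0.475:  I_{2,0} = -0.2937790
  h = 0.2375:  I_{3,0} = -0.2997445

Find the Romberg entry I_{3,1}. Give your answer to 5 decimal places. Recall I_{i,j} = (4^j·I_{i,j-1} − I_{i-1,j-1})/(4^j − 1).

-0.30173

Richardson extrapolation on the trapezoidal column (denominator 4−1=3):
I_{3,1} = -0.2997445 + (-0.2997445 − (-0.2937790))/3 = -0.3017330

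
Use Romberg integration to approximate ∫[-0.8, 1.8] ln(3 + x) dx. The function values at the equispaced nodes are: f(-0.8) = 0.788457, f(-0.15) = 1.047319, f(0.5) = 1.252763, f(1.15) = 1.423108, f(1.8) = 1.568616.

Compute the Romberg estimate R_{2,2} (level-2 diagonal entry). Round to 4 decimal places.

R_{0,0} (trapezoid, 1 panel, h=2.6000): 3.064195
R_{1,0} (trapezoid, 2 panels, h=1.3000): 3.160689
R_{2,0} (trapezoid, 4 panels, h=0.6500): 3.186122
R_{1,1} = 3.160689 + (3.160689 − 3.064195)/3 = 3.192854
R_{2,1} = 3.186122 + (3.186122 − 3.160689)/3 = 3.194600
R_{2,2} = 3.194600 + (3.194600 − 3.192854)/15 = 3.194716

3.1947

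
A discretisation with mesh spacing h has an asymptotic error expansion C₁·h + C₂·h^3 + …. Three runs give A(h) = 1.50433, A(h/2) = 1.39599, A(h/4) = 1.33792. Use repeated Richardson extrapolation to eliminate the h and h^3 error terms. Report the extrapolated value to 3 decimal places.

1.279

First eliminate the h term (factor 2^1 = 2):
  B₁ = (2·1.39599 − 1.50433)/1 = 1.28765
  B₂ = (2·1.33792 − 1.39599)/1 = 1.27985
Then eliminate the h^3 term (factor 2^3 = 8):
  (8·1.27985 − 1.28765)/7 = 1.27874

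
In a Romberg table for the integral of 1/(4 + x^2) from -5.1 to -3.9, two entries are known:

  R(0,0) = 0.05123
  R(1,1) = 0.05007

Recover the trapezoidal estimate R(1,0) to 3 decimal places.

From R(1,1) = (4·R(1,0) − R(0,0))/3, solve for R(1,0):
4·R(1,0) = 3·0.05007 + 0.05123 = 0.20144
R(1,0) = 0.05036

0.050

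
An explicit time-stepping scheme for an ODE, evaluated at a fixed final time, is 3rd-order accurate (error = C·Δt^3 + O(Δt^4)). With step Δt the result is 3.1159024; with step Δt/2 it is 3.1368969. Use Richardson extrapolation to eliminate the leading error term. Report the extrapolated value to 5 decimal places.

The leading error scales as Δt^3; refining by a factor of 2 reduces it by 2^3 = 8.
Extrapolated value = (8·A(Δt/2) − A(Δt)) / (8 − 1)
= (8·3.1368969 − 3.1159024) / 7
= 21.9792728 / 7 = 3.1398961

3.13990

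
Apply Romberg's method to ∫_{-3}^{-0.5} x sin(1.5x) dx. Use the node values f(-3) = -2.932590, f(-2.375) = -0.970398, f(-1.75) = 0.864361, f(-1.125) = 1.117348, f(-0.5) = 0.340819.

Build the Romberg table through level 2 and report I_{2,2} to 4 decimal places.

-0.0852

I_{0,0} (trapezoid, 1 panel, h=2.5000): -3.239714
I_{1,0} (trapezoid, 2 panels, h=1.2500): -0.539406
I_{2,0} (trapezoid, 4 panels, h=0.6250): -0.177859
I_{1,1} = -0.539406 + (-0.539406 − (-3.239714))/3 = 0.360697
I_{2,1} = -0.177859 + (-0.177859 − (-0.539406))/3 = -0.057343
I_{2,2} = -0.057343 + (-0.057343 − 0.360697)/15 = -0.085212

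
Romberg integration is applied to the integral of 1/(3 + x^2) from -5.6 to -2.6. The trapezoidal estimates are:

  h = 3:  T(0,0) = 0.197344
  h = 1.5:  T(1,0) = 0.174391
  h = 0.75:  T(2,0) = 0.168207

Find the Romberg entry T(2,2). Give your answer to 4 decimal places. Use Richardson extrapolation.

Richardson extrapolation on the trapezoidal column (denominator 4−1=3):
T(1,1) = 0.174391 + (0.174391 − 0.197344)/3 = 0.166740
T(2,1) = (4·0.168207 − 0.174391) / 3 = 0.166146
T(2,2) = 0.166146 + (0.166146 − 0.166740)/15 = 0.166106
(Column j=1 coincides with Simpson's rule on the same nodes.)

0.1661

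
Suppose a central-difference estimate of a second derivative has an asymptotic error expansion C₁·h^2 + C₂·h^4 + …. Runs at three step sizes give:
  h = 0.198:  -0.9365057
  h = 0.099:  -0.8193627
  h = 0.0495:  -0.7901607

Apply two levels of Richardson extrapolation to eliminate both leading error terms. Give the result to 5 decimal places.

-0.78043

First eliminate the h^2 term (factor 2^2 = 4):
  B₁ = (4·(-0.8193627) − (-0.9365057))/3 = -0.7803150
  B₂ = (4·(-0.7901607) − (-0.8193627))/3 = -0.7804267
Then eliminate the h^4 term (factor 2^4 = 16):
  (16·(-0.7804267) − (-0.7803150))/15 = -0.7804341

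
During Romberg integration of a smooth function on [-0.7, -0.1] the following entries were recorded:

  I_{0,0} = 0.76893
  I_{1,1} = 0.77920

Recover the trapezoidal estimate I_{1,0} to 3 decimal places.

0.777

From I_{1,1} = (4·I_{1,0} − I_{0,0})/3, solve for I_{1,0}:
4·I_{1,0} = 3·0.77920 + 0.76893 = 3.10653
I_{1,0} = 0.77663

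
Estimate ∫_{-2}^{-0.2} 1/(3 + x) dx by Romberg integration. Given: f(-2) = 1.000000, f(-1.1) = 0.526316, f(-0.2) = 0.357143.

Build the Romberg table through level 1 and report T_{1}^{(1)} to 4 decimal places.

T_{0}^{(0)} (trapezoid, 1 panel, h=1.8000): 1.221429
T_{1}^{(0)} (trapezoid, 2 panels, h=0.9000): 1.084399
T_{1}^{(1)} = 1.084399 + (1.084399 − 1.221429)/3 = 1.038722

1.0387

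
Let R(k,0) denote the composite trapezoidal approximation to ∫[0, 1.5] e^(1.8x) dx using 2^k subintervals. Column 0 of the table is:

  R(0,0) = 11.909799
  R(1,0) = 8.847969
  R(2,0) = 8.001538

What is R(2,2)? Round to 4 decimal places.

Richardson extrapolation on the trapezoidal column (denominator 4−1=3):
R(1,1) = 8.847969 + (8.847969 − 11.909799)/3 = 7.827359
R(2,1) = 8.001538 + (8.001538 − 8.847969)/3 = 7.719394
R(2,2) = 7.719394 + (7.719394 − 7.827359)/15 = 7.712196
(Column j=1 coincides with Simpson's rule on the same nodes.)

7.7122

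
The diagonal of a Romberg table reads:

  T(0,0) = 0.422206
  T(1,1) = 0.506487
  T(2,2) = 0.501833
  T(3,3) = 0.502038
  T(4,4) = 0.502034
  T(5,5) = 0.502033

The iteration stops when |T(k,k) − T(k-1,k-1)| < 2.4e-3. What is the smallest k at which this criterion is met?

|T(1,1) − T(0,0)| = 0.084281 ≥ 2.4e-3
|T(2,2) − T(1,1)| = 0.004654 ≥ 2.4e-3
|T(3,3) − T(2,2)| = 0.000205 < 2.4e-3

k = 3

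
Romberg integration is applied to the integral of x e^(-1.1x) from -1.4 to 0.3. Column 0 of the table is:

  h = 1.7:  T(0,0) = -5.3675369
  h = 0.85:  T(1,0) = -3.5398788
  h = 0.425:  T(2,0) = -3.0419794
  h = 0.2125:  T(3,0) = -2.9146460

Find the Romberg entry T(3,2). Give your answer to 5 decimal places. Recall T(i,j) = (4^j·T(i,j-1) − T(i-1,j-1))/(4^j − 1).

Richardson extrapolation on the trapezoidal column (denominator 4−1=3):
T(2,1) = (4·(-3.0419794) − (-3.5398788)) / 3 = -2.8760129
T(3,1) = (4·(-2.9146460) − (-3.0419794)) / 3 = -2.8722015
T(3,2) = (16·(-2.8722015) − (-2.8760129)) / 15 = -2.8719474

-2.87195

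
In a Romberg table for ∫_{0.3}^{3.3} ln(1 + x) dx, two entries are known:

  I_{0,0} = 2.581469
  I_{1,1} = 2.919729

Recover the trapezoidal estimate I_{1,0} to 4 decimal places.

2.8352

From I_{1,1} = (4·I_{1,0} − I_{0,0})/3, solve for I_{1,0}:
4·I_{1,0} = 3·2.919729 + 2.581469 = 11.340656
I_{1,0} = 2.835164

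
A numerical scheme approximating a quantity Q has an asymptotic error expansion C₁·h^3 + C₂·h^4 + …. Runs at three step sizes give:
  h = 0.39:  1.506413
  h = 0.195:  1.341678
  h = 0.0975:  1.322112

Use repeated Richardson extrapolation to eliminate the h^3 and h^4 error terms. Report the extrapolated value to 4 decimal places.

First eliminate the h^3 term (factor 2^3 = 8):
  B₁ = (8·1.341678 − 1.506413)/7 = 1.318144
  B₂ = (8·1.322112 − 1.341678)/7 = 1.319317
Then eliminate the h^4 term (factor 2^4 = 16):
  (16·1.319317 − 1.318144)/15 = 1.319395

1.3194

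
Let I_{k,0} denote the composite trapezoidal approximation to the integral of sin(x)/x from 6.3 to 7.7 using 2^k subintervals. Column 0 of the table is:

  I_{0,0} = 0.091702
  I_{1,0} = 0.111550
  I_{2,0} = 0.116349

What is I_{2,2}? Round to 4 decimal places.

Richardson extrapolation on the trapezoidal column (denominator 4−1=3):
I_{1,1} = (4·0.111550 − 0.091702) / 3 = 0.118166
I_{2,1} = (4·0.116349 − 0.111550) / 3 = 0.117949
I_{2,2} = 0.117949 + (0.117949 − 0.118166)/15 = 0.117935

0.1179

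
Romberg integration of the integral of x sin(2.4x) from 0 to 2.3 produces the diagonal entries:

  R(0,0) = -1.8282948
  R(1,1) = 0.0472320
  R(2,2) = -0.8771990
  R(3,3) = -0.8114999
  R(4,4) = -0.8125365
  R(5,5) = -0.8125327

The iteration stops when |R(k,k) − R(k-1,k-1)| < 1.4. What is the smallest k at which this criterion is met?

k = 2

|R(1,1) − R(0,0)| = 1.8755268 ≥ 1.4
|R(2,2) − R(1,1)| = 0.9244310 < 1.4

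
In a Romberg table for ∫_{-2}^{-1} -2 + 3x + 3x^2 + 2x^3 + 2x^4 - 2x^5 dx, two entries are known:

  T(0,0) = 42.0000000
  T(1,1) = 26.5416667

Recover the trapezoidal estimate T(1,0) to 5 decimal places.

30.40625

From T(1,1) = (4·T(1,0) − T(0,0))/3, solve for T(1,0):
4·T(1,0) = 3·26.5416667 + 42.0000000 = 121.6250001
T(1,0) = 30.4062500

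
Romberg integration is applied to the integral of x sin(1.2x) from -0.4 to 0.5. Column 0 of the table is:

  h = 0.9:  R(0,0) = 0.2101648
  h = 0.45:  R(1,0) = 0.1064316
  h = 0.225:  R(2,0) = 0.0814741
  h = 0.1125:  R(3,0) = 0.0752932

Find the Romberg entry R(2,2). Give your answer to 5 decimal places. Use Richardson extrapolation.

0.07324

R(1,1) = (4·0.1064316 − 0.2101648) / 3 = 0.0718539
R(2,1) = (4·0.0814741 − 0.1064316) / 3 = 0.0731549
R(2,2) = 0.0731549 + (0.0731549 − 0.0718539)/15 = 0.0732416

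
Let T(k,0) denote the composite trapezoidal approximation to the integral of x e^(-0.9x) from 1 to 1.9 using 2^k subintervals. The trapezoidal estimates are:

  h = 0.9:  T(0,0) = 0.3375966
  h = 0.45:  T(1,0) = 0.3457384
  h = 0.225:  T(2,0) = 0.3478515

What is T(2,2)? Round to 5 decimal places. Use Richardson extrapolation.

Richardson extrapolation on the trapezoidal column (denominator 4−1=3):
T(1,1) = 0.3457384 + (0.3457384 − 0.3375966)/3 = 0.3484523
T(2,1) = (4·0.3478515 − 0.3457384) / 3 = 0.3485559
T(2,2) = 0.3485559 + (0.3485559 − 0.3484523)/15 = 0.3485628

0.34856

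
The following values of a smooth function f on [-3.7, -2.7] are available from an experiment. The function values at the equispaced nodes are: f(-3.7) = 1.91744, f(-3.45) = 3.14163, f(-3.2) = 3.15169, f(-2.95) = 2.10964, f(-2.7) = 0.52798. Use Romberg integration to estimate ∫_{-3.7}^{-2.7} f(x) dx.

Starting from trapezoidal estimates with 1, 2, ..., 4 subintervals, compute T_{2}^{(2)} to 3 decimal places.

2.478

T_{0}^{(0)} (trapezoid, 1 panel, h=1.0000): 1.22271
T_{1}^{(0)} (trapezoid, 2 panels, h=0.5000): 2.18720
T_{2}^{(0)} (trapezoid, 4 panels, h=0.2500): 2.40642
T_{1}^{(1)} = 2.18720 + (2.18720 − 1.22271)/3 = 2.50870
T_{2}^{(1)} = 2.40642 + (2.40642 − 2.18720)/3 = 2.47949
T_{2}^{(2)} = 2.47949 + (2.47949 − 2.50870)/15 = 2.47754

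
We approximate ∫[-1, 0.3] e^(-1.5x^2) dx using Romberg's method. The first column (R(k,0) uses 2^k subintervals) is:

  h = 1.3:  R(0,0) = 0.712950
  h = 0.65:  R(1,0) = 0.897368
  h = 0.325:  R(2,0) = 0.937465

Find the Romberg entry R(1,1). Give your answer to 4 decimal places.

R(1,1) = 0.897368 + (0.897368 − 0.712950)/3 = 0.958841

0.9588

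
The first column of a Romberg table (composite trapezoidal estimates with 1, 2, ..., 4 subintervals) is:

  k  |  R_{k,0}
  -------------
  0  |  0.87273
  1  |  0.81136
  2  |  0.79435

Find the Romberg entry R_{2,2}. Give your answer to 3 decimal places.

0.789

R_{1,1} = (4·0.81136 − 0.87273) / 3 = 0.79090
R_{2,1} = 0.79435 + (0.79435 − 0.81136)/3 = 0.78868
R_{2,2} = (16·0.78868 − 0.79090) / 15 = 0.78853
(Column j=1 coincides with Simpson's rule on the same nodes.)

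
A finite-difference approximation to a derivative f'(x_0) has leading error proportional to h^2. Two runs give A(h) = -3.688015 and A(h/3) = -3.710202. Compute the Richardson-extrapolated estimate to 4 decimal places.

-3.7130

The leading error scales as h^2; refining by a factor of 3 reduces it by 3^2 = 9.
Extrapolated value = (9·A(h/3) − A(h)) / (9 − 1)
= (9·(-3.710202) − (-3.688015)) / 8
= -29.703803 / 8 = -3.712975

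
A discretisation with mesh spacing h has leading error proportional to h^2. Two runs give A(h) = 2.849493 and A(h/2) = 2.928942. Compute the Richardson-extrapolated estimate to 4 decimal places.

2.9554

The leading error scales as h^2; refining by a factor of 2 reduces it by 2^2 = 4.
Extrapolated value = (4·A(h/2) − A(h)) / (4 − 1)
= (4·2.928942 − 2.849493) / 3
= 8.866275 / 3 = 2.955425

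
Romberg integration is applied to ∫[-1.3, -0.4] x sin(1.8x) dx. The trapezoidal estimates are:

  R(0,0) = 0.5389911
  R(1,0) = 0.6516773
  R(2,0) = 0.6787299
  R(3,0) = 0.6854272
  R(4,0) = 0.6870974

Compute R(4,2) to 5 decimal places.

Richardson extrapolation on the trapezoidal column (denominator 4−1=3):
R(3,1) = (4·0.6854272 − 0.6787299) / 3 = 0.6876596
R(4,1) = 0.6870974 + (0.6870974 − 0.6854272)/3 = 0.6876541
R(4,2) = 0.6876541 + (0.6876541 − 0.6876596)/15 = 0.6876537

0.68765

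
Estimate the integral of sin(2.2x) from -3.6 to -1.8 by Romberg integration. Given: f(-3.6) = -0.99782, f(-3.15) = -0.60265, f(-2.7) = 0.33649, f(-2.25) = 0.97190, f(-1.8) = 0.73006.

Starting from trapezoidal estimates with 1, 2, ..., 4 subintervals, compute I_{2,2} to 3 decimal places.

I_{0,0} (trapezoid, 1 panel, h=1.8000): -0.24098
I_{1,0} (trapezoid, 2 panels, h=0.9000): 0.18235
I_{2,0} (trapezoid, 4 panels, h=0.4500): 0.25734
I_{1,1} = 0.18235 + (0.18235 − (-0.24098))/3 = 0.32346
I_{2,1} = 0.25734 + (0.25734 − 0.18235)/3 = 0.28234
I_{2,2} = 0.28234 + (0.28234 − 0.32346)/15 = 0.27960

0.280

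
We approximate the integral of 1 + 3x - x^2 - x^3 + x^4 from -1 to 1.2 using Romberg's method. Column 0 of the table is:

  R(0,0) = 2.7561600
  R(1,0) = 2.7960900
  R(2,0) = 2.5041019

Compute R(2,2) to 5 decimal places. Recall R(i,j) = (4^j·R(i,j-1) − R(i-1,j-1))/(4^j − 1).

2.37993

Richardson extrapolation on the trapezoidal column (denominator 4−1=3):
R(1,1) = (4·2.7960900 − 2.7561600) / 3 = 2.8094000
R(2,1) = (4·2.5041019 − 2.7960900) / 3 = 2.4067725
R(2,2) = (16·2.4067725 − 2.8094000) / 15 = 2.3799307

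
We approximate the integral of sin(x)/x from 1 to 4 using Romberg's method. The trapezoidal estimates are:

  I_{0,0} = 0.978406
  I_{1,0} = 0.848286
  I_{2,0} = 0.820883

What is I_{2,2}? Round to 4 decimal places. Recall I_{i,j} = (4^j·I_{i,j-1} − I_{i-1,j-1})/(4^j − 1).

0.8122

Richardson extrapolation on the trapezoidal column (denominator 4−1=3):
I_{1,1} = (4·0.848286 − 0.978406) / 3 = 0.804913
I_{2,1} = (4·0.820883 − 0.848286) / 3 = 0.811749
I_{2,2} = 0.811749 + (0.811749 − 0.804913)/15 = 0.812205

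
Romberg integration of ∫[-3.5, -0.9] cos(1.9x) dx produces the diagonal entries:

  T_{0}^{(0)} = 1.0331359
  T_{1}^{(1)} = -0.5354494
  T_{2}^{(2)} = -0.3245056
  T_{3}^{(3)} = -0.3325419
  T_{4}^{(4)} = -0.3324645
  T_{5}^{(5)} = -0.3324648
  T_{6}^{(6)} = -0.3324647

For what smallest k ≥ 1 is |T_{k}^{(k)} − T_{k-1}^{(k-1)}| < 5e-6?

|T_{1}^{(1)} − T_{0}^{(0)}| = 1.5685853 ≥ 5e-6
|T_{2}^{(2)} − T_{1}^{(1)}| = 0.2109438 ≥ 5e-6
|T_{3}^{(3)} − T_{2}^{(2)}| = 0.0080363 ≥ 5e-6
|T_{4}^{(4)} − T_{3}^{(3)}| = 0.0000774 ≥ 5e-6
|T_{5}^{(5)} − T_{4}^{(4)}| = 0.0000003 < 5e-6

k = 5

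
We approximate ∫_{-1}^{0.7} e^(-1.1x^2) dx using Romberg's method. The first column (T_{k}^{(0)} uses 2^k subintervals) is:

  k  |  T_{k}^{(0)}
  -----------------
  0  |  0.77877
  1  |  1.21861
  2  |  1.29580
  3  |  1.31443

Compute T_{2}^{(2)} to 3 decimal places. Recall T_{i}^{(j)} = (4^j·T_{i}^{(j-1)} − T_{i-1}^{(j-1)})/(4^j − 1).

1.319

T_{1}^{(1)} = 1.21861 + (1.21861 − 0.77877)/3 = 1.36522
T_{2}^{(1)} = (4·1.29580 − 1.21861) / 3 = 1.32153
T_{2}^{(2)} = 1.32153 + (1.32153 − 1.36522)/15 = 1.31862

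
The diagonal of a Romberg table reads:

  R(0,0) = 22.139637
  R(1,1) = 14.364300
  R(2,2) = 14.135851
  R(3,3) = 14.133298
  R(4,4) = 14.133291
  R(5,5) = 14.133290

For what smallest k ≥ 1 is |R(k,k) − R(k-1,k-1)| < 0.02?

|R(1,1) − R(0,0)| = 7.775337 ≥ 0.02
|R(2,2) − R(1,1)| = 0.228449 ≥ 0.02
|R(3,3) − R(2,2)| = 0.002553 < 0.02

k = 3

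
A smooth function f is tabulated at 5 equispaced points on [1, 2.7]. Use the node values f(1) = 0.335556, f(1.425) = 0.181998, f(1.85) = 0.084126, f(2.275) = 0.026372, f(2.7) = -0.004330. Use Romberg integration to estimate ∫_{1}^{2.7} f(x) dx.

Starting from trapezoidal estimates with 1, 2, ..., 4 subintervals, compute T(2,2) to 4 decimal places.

0.1888

T(0,0) (trapezoid, 1 panel, h=1.7000): 0.281542
T(1,0) (trapezoid, 2 panels, h=0.8500): 0.212278
T(2,0) (trapezoid, 4 panels, h=0.4250): 0.194696
T(1,1) = 0.212278 + (0.212278 − 0.281542)/3 = 0.189190
T(2,1) = 0.194696 + (0.194696 − 0.212278)/3 = 0.188835
T(2,2) = 0.188835 + (0.188835 − 0.189190)/15 = 0.188811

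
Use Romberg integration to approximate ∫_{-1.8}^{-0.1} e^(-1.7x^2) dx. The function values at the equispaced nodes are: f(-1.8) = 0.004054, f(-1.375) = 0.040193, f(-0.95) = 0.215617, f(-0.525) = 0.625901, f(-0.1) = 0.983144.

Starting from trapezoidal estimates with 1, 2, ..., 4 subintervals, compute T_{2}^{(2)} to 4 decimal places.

0.5820

T_{0}^{(0)} (trapezoid, 1 panel, h=1.7000): 0.839118
T_{1}^{(0)} (trapezoid, 2 panels, h=0.8500): 0.602834
T_{2}^{(0)} (trapezoid, 4 panels, h=0.4250): 0.584507
T_{1}^{(1)} = 0.602834 + (0.602834 − 0.839118)/3 = 0.524073
T_{2}^{(1)} = 0.584507 + (0.584507 − 0.602834)/3 = 0.578398
T_{2}^{(2)} = 0.578398 + (0.578398 − 0.524073)/15 = 0.582020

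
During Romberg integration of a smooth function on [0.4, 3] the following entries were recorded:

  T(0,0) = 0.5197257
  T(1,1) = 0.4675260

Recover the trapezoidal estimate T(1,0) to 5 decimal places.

0.48058

From T(1,1) = (4·T(1,0) − T(0,0))/3, solve for T(1,0):
4·T(1,0) = 3·0.4675260 + 0.5197257 = 1.9223037
T(1,0) = 0.4805759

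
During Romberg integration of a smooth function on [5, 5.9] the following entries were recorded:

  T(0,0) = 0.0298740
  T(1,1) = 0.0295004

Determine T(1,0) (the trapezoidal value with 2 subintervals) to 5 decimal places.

From T(1,1) = (4·T(1,0) − T(0,0))/3, solve for T(1,0):
4·T(1,0) = 3·0.0295004 + 0.0298740 = 0.1183752
T(1,0) = 0.0295938

0.02959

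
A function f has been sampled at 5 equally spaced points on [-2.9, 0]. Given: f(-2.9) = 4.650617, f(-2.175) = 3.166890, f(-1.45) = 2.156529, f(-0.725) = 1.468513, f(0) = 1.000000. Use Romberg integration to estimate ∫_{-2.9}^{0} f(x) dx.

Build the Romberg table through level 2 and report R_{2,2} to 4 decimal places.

6.8880

R_{0,0} (trapezoid, 1 panel, h=2.9000): 8.193395
R_{1,0} (trapezoid, 2 panels, h=1.4500): 7.223664
R_{2,0} (trapezoid, 4 panels, h=0.7250): 6.972499
R_{1,1} = 7.223664 + (7.223664 − 8.193395)/3 = 6.900420
R_{2,1} = 6.972499 + (6.972499 − 7.223664)/3 = 6.888777
R_{2,2} = 6.888777 + (6.888777 − 6.900420)/15 = 6.888001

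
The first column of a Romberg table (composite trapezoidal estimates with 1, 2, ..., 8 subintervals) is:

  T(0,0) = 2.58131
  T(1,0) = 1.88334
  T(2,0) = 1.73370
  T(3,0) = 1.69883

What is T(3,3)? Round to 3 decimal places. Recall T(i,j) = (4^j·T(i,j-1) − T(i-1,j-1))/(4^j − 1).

T(1,1) = 1.88334 + (1.88334 − 2.58131)/3 = 1.65068
T(2,1) = 1.73370 + (1.73370 − 1.88334)/3 = 1.68382
T(3,1) = 1.69883 + (1.69883 − 1.73370)/3 = 1.68721
T(2,2) = (16·1.68382 − 1.65068) / 15 = 1.68603
T(3,2) = (16·1.68721 − 1.68382) / 15 = 1.68744
T(3,3) = 1.68744 + (1.68744 − 1.68603)/63 = 1.68746

1.687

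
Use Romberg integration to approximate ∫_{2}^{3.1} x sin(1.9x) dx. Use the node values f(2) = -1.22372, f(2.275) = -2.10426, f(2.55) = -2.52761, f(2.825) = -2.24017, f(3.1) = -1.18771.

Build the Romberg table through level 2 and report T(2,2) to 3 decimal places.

-2.276

T(0,0) (trapezoid, 1 panel, h=1.1000): -1.32629
T(1,0) (trapezoid, 2 panels, h=0.5500): -2.05333
T(2,0) (trapezoid, 4 panels, h=0.2750): -2.22138
T(1,1) = -2.05333 + (-2.05333 − (-1.32629))/3 = -2.29568
T(2,1) = -2.22138 + (-2.22138 − (-2.05333))/3 = -2.27740
T(2,2) = -2.27740 + (-2.27740 − (-2.29568))/15 = -2.27618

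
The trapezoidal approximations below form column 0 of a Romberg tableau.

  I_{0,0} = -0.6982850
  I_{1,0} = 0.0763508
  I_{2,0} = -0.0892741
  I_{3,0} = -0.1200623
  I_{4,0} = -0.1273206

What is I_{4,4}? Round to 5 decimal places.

-0.12971

I_{1,1} = (4·0.0763508 − (-0.6982850)) / 3 = 0.3345627
I_{2,1} = -0.0892741 + (-0.0892741 − 0.0763508)/3 = -0.1444824
I_{3,1} = (4·(-0.1200623) − (-0.0892741)) / 3 = -0.1303250
I_{4,1} = (4·(-0.1273206) − (-0.1200623)) / 3 = -0.1297400
I_{2,2} = -0.1444824 + (-0.1444824 − 0.3345627)/15 = -0.1764187
I_{3,2} = -0.1303250 + (-0.1303250 − (-0.1444824))/15 = -0.1293812
I_{4,2} = -0.1297400 + (-0.1297400 − (-0.1303250))/15 = -0.1297010
I_{3,3} = (64·(-0.1293812) − (-0.1764187)) / 63 = -0.1286346
I_{4,3} = -0.1297010 + (-0.1297010 − (-0.1293812))/63 = -0.1297061
I_{4,4} = (256·(-0.1297061) − (-0.1286346)) / 255 = -0.1297103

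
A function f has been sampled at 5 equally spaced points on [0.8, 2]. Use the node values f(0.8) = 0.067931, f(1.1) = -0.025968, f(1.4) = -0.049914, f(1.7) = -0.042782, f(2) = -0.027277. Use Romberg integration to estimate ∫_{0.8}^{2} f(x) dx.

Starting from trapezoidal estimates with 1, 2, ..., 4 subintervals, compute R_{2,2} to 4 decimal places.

-0.0335

R_{0,0} (trapezoid, 1 panel, h=1.2000): 0.024392
R_{1,0} (trapezoid, 2 panels, h=0.6000): -0.017752
R_{2,0} (trapezoid, 4 panels, h=0.3000): -0.029501
R_{1,1} = -0.017752 + (-0.017752 − 0.024392)/3 = -0.031800
R_{2,1} = -0.029501 + (-0.029501 − (-0.017752))/3 = -0.033417
R_{2,2} = -0.033417 + (-0.033417 − (-0.031800))/15 = -0.033525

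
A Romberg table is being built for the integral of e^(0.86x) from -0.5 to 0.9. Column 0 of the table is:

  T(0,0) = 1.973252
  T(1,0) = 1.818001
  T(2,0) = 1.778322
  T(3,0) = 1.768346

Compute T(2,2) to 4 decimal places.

1.7650

T(1,1) = (4·1.818001 − 1.973252) / 3 = 1.766251
T(2,1) = (4·1.778322 − 1.818001) / 3 = 1.765096
T(2,2) = (16·1.765096 − 1.766251) / 15 = 1.765019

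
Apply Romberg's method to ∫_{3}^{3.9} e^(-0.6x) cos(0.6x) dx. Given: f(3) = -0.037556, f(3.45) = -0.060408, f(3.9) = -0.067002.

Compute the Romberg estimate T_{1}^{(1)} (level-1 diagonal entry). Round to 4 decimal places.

T_{0}^{(0)} (trapezoid, 1 panel, h=0.9000): -0.047051
T_{1}^{(0)} (trapezoid, 2 panels, h=0.4500): -0.050709
T_{1}^{(1)} = -0.050709 + (-0.050709 − (-0.047051))/3 = -0.051928

-0.0519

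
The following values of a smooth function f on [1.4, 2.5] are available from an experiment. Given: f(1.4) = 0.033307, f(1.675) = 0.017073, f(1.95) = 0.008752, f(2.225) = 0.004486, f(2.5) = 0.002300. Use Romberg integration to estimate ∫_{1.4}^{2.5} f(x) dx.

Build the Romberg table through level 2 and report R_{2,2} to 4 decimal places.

0.0128

R_{0,0} (trapezoid, 1 panel, h=1.1000): 0.019584
R_{1,0} (trapezoid, 2 panels, h=0.5500): 0.014606
R_{2,0} (trapezoid, 4 panels, h=0.2750): 0.013231
R_{1,1} = 0.014606 + (0.014606 − 0.019584)/3 = 0.012947
R_{2,1} = 0.013231 + (0.013231 − 0.014606)/3 = 0.012773
R_{2,2} = 0.012773 + (0.012773 − 0.012947)/15 = 0.012761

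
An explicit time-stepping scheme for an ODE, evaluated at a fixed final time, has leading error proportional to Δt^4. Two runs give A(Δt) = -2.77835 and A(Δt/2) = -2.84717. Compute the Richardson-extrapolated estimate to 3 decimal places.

The leading error scales as Δt^4; refining by a factor of 2 reduces it by 2^4 = 16.
Extrapolated value = (16·A(Δt/2) − A(Δt)) / (16 − 1)
= (16·(-2.84717) − (-2.77835)) / 15
= -42.77637 / 15 = -2.85176

-2.852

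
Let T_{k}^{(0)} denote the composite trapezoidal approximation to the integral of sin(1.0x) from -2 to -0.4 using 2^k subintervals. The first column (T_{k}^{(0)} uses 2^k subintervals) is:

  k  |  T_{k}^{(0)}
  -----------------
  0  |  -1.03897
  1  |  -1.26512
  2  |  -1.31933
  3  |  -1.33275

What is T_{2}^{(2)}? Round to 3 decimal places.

Richardson extrapolation on the trapezoidal column (denominator 4−1=3):
T_{1}^{(1)} = -1.26512 + (-1.26512 − (-1.03897))/3 = -1.34050
T_{2}^{(1)} = (4·(-1.31933) − (-1.26512)) / 3 = -1.33740
T_{2}^{(2)} = (16·(-1.33740) − (-1.34050)) / 15 = -1.33719

-1.337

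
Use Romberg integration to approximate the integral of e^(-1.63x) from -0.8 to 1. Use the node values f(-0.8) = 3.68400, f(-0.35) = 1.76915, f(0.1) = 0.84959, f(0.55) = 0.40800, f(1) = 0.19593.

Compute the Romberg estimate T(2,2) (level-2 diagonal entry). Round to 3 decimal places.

2.140

T(0,0) (trapezoid, 1 panel, h=1.8000): 3.49194
T(1,0) (trapezoid, 2 panels, h=0.9000): 2.51060
T(2,0) (trapezoid, 4 panels, h=0.4500): 2.23502
T(1,1) = 2.51060 + (2.51060 − 3.49194)/3 = 2.18349
T(2,1) = 2.23502 + (2.23502 − 2.51060)/3 = 2.14316
T(2,2) = 2.14316 + (2.14316 − 2.18349)/15 = 2.14047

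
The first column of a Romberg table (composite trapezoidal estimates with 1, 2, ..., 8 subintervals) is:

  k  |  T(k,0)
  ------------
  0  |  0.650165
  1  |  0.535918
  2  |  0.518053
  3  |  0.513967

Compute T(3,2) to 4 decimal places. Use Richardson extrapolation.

0.5126

T(2,1) = 0.518053 + (0.518053 − 0.535918)/3 = 0.512098
T(3,1) = 0.513967 + (0.513967 − 0.518053)/3 = 0.512605
T(3,2) = (16·0.512605 − 0.512098) / 15 = 0.512639
(Column j=1 coincides with Simpson's rule on the same nodes.)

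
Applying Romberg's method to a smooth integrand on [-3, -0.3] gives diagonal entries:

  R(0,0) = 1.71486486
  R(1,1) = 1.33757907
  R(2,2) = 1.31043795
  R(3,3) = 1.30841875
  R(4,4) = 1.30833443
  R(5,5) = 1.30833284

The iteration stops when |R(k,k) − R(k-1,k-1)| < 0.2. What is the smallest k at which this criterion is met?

k = 2

|R(1,1) − R(0,0)| = 0.37728579 ≥ 0.2
|R(2,2) − R(1,1)| = 0.02714112 < 0.2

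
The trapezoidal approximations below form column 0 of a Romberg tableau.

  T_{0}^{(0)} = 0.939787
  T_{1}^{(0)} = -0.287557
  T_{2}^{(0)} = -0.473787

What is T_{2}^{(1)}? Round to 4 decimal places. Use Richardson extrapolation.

-0.5359

T_{2}^{(1)} = (4·(-0.473787) − (-0.287557)) / 3 = -0.535864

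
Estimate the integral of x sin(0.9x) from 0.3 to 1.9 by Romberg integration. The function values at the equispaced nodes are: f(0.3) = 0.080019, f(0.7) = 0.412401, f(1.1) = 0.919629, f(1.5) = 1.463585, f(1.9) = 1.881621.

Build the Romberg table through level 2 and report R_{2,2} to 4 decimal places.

1.5075

R_{0,0} (trapezoid, 1 panel, h=1.6000): 1.569312
R_{1,0} (trapezoid, 2 panels, h=0.8000): 1.520359
R_{2,0} (trapezoid, 4 panels, h=0.4000): 1.510574
R_{1,1} = 1.520359 + (1.520359 − 1.569312)/3 = 1.504041
R_{2,1} = 1.510574 + (1.510574 − 1.520359)/3 = 1.507312
R_{2,2} = 1.507312 + (1.507312 − 1.504041)/15 = 1.507530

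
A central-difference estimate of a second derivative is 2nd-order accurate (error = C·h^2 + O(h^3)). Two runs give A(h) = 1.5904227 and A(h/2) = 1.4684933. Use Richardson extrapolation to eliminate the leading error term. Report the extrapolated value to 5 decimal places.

1.42785

The leading error scales as h^2; refining by a factor of 2 reduces it by 2^2 = 4.
Extrapolated value = (4·A(h/2) − A(h)) / (4 − 1)
= (4·1.4684933 − 1.5904227) / 3
= 4.2835505 / 3 = 1.4278502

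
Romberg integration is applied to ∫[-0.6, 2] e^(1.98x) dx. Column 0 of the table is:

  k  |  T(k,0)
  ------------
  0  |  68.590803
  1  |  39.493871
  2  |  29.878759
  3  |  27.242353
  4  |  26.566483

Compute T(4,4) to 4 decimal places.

26.3396

Richardson extrapolation on the trapezoidal column (denominator 4−1=3):
T(1,1) = 39.493871 + (39.493871 − 68.590803)/3 = 29.794894
T(2,1) = 29.878759 + (29.878759 − 39.493871)/3 = 26.673722
T(3,1) = (4·27.242353 − 29.878759) / 3 = 26.363551
T(4,1) = 26.566483 + (26.566483 − 27.242353)/3 = 26.341193
T(2,2) = (16·26.673722 − 29.794894) / 15 = 26.465644
T(3,2) = 26.363551 + (26.363551 − 26.673722)/15 = 26.342873
T(4,2) = 26.341193 + (26.341193 − 26.363551)/15 = 26.339702
T(3,3) = 26.342873 + (26.342873 − 26.465644)/63 = 26.340924
T(4,3) = 26.339702 + (26.339702 − 26.342873)/63 = 26.339652
T(4,4) = 26.339652 + (26.339652 − 26.340924)/255 = 26.339647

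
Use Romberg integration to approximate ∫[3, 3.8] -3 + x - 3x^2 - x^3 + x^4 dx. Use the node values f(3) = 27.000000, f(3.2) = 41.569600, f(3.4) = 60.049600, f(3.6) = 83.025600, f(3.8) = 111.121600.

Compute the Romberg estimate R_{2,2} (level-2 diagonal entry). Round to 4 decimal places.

R_{0,0} (trapezoid, 1 panel, h=0.8000): 55.248640
R_{1,0} (trapezoid, 2 panels, h=0.4000): 51.644160
R_{2,0} (trapezoid, 4 panels, h=0.2000): 50.741120
R_{1,1} = 51.644160 + (51.644160 − 55.248640)/3 = 50.442667
R_{2,1} = 50.741120 + (50.741120 − 51.644160)/3 = 50.440107
R_{2,2} = 50.440107 + (50.440107 − 50.442667)/15 = 50.439936

50.4399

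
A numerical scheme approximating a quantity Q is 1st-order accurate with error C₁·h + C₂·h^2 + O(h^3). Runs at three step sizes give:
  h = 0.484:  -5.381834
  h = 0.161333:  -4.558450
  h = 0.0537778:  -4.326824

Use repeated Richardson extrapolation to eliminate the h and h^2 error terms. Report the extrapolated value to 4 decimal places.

First eliminate the h term (factor 3^1 = 3):
  B₁ = (3·(-4.558450) − (-5.381834))/2 = -4.146758
  B₂ = (3·(-4.326824) − (-4.558450))/2 = -4.211011
Then eliminate the h^2 term (factor 3^2 = 9):
  (9·(-4.211011) − (-4.146758))/8 = -4.219043

-4.2190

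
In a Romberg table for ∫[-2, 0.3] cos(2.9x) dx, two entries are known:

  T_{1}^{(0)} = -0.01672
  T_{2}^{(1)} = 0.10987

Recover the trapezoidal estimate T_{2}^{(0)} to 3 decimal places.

0.078

From T_{2}^{(1)} = (4·T_{2}^{(0)} − T_{1}^{(0)})/3, solve for T_{2}^{(0)}:
4·T_{2}^{(0)} = 3·0.10987 + (-0.01672) = 0.31289
T_{2}^{(0)} = 0.07822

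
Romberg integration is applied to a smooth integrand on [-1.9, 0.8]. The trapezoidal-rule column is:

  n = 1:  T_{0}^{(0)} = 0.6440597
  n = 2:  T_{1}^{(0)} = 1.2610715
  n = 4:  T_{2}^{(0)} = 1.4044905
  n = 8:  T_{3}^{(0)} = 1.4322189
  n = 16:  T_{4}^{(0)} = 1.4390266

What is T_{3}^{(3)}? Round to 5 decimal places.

Richardson extrapolation on the trapezoidal column (denominator 4−1=3):
T_{1}^{(1)} = (4·1.2610715 − 0.6440597) / 3 = 1.4667421
T_{2}^{(1)} = 1.4044905 + (1.4044905 − 1.2610715)/3 = 1.4522968
T_{3}^{(1)} = 1.4322189 + (1.4322189 − 1.4044905)/3 = 1.4414617
T_{2}^{(2)} = (16·1.4522968 − 1.4667421) / 15 = 1.4513338
T_{3}^{(2)} = 1.4414617 + (1.4414617 − 1.4522968)/15 = 1.4407394
T_{3}^{(3)} = (64·1.4407394 − 1.4513338) / 63 = 1.4405712

1.44057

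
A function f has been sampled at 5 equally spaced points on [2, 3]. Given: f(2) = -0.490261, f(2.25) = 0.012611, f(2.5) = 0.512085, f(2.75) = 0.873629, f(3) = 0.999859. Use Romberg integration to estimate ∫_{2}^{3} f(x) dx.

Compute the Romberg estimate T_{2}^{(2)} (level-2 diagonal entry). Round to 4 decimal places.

T_{0}^{(0)} (trapezoid, 1 panel, h=1.0000): 0.254799
T_{1}^{(0)} (trapezoid, 2 panels, h=0.5000): 0.383442
T_{2}^{(0)} (trapezoid, 4 panels, h=0.2500): 0.413281
T_{1}^{(1)} = 0.383442 + (0.383442 − 0.254799)/3 = 0.426323
T_{2}^{(1)} = 0.413281 + (0.413281 − 0.383442)/3 = 0.423227
T_{2}^{(2)} = 0.423227 + (0.423227 − 0.426323)/15 = 0.423021

0.4230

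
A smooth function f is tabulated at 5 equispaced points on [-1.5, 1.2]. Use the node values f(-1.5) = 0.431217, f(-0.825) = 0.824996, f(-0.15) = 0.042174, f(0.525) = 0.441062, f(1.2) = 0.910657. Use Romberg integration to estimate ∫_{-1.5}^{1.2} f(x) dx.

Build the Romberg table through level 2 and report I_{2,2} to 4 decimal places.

1.5124

I_{0,0} (trapezoid, 1 panel, h=2.7000): 1.811530
I_{1,0} (trapezoid, 2 panels, h=1.3500): 0.962700
I_{2,0} (trapezoid, 4 panels, h=0.6750): 1.335939
I_{1,1} = 0.962700 + (0.962700 − 1.811530)/3 = 0.679757
I_{2,1} = 1.335939 + (1.335939 − 0.962700)/3 = 1.460352
I_{2,2} = 1.460352 + (1.460352 − 0.679757)/15 = 1.512392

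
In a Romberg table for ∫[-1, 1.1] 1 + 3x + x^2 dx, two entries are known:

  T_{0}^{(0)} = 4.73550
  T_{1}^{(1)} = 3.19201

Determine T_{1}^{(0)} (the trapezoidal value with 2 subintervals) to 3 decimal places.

3.578

From T_{1}^{(1)} = (4·T_{1}^{(0)} − T_{0}^{(0)})/3, solve for T_{1}^{(0)}:
4·T_{1}^{(0)} = 3·3.19201 + 4.73550 = 14.31153
T_{1}^{(0)} = 3.57788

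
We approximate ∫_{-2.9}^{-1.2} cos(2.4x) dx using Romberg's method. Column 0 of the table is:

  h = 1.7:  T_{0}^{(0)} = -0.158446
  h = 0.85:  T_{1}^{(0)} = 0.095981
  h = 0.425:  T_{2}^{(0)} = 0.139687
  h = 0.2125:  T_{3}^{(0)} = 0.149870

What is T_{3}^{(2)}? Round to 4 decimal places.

Richardson extrapolation on the trapezoidal column (denominator 4−1=3):
T_{2}^{(1)} = 0.139687 + (0.139687 − 0.095981)/3 = 0.154256
T_{3}^{(1)} = (4·0.149870 − 0.139687) / 3 = 0.153264
T_{3}^{(2)} = 0.153264 + (0.153264 − 0.154256)/15 = 0.153198

0.1532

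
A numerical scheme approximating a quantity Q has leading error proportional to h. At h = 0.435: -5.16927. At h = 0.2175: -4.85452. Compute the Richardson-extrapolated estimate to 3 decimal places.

The leading error scales as h; refining by a factor of 2 reduces it by 2^1 = 2.
Extrapolated value = (2·A(h/2) − A(h)) / (2 − 1)
= (2·(-4.85452) − (-5.16927)) / 1
= -4.53977 / 1 = -4.53977

-4.540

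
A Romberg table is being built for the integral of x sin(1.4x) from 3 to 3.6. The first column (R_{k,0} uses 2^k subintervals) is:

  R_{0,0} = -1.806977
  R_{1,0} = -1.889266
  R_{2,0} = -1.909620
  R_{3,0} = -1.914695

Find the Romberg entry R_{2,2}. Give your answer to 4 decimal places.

R_{1,1} = -1.889266 + (-1.889266 − (-1.806977))/3 = -1.916696
R_{2,1} = (4·(-1.909620) − (-1.889266)) / 3 = -1.916405
R_{2,2} = (16·(-1.916405) − (-1.916696)) / 15 = -1.916386

-1.9164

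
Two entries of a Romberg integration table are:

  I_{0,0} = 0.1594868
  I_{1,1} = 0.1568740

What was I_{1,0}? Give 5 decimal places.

From I_{1,1} = (4·I_{1,0} − I_{0,0})/3, solve for I_{1,0}:
4·I_{1,0} = 3·0.1568740 + 0.1594868 = 0.6301088
I_{1,0} = 0.1575272

0.15753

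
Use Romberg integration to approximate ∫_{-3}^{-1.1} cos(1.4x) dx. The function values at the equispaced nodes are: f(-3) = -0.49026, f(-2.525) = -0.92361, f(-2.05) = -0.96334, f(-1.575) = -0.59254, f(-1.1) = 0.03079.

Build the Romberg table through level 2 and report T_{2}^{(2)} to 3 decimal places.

-1.336

T_{0}^{(0)} (trapezoid, 1 panel, h=1.9000): -0.43650
T_{1}^{(0)} (trapezoid, 2 panels, h=0.9500): -1.13342
T_{2}^{(0)} (trapezoid, 4 panels, h=0.4750): -1.28688
T_{1}^{(1)} = -1.13342 + (-1.13342 − (-0.43650))/3 = -1.36573
T_{2}^{(1)} = -1.28688 + (-1.28688 − (-1.13342))/3 = -1.33803
T_{2}^{(2)} = -1.33803 + (-1.33803 − (-1.36573))/15 = -1.33618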